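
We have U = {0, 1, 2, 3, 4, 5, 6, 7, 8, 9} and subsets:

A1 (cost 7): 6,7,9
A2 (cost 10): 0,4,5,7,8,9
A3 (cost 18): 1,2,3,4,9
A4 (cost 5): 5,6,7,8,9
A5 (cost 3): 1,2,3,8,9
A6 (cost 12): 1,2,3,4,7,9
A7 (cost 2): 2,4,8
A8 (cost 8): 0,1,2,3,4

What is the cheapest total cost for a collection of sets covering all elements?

A4, A8 cover every element at cost 5 + 8 = 13.
Any cover uses at least 2 sets; among all covering selections none totals below 13.

13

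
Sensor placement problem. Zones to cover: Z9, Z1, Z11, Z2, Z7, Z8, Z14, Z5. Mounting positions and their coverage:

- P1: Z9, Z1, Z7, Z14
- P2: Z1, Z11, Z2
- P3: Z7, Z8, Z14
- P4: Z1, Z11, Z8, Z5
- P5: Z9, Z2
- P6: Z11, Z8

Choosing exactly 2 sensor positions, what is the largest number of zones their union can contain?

7

Choosing P1, P4 covers {Z9, Z1, Z11, Z7, Z8, Z14, Z5} — 7 zones.
No choice of 2 sensor positions does better; here Z2 is left uncovered.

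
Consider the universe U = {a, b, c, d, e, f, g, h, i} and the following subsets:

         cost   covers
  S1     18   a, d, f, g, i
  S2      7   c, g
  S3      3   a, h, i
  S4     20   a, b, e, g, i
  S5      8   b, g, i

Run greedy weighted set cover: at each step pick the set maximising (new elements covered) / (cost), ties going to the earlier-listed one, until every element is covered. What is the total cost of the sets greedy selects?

Pick 1: S3 adds 3 new (a, h, i) at cost 3 (ratio 3/3).
Pick 2: S2 adds 2 new (c, g) at cost 7 (ratio 2/7).
Pick 3: S5 adds 1 new (b) at cost 8 (ratio 1/8).
Pick 4: S1 adds 2 new (d, f) at cost 18 (ratio 2/18).
Pick 5: S4 adds 1 new (e) at cost 20 (ratio 1/20).
Greedy total cost: 3 + 7 + 8 + 18 + 20 = 56. (The true optimum is 48, so greedy overshoots here.)

56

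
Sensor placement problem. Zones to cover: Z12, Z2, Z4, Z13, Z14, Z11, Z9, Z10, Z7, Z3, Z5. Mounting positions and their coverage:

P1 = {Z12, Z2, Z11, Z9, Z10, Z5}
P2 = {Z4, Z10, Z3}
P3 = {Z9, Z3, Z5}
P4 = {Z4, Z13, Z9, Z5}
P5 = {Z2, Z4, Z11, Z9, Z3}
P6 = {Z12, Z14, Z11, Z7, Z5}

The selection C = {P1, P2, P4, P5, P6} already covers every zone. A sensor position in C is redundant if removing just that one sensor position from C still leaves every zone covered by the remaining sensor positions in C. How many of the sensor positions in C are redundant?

3

Drop P1: the rest still cover every zone — redundant.
Drop P2: the rest still cover every zone — redundant.
Drop P4: Z13 uncovered — not redundant.
Drop P5: the rest still cover every zone — redundant.
Drop P6: Z14, Z7 uncovered — not redundant.
3 redundant: P1, P2, P5.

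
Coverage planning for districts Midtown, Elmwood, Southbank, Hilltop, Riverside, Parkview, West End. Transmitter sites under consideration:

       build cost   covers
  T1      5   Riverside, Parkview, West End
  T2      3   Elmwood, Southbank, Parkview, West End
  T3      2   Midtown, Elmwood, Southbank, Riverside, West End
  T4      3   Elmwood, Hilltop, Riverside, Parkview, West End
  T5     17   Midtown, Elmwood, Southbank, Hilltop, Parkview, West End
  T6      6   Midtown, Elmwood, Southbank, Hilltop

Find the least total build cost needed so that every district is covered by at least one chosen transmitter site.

T3, T4 cover every district at build cost 2 + 3 = 5.
Any cover uses at least 2 transmitter sites; among all covering selections none totals below 5.

5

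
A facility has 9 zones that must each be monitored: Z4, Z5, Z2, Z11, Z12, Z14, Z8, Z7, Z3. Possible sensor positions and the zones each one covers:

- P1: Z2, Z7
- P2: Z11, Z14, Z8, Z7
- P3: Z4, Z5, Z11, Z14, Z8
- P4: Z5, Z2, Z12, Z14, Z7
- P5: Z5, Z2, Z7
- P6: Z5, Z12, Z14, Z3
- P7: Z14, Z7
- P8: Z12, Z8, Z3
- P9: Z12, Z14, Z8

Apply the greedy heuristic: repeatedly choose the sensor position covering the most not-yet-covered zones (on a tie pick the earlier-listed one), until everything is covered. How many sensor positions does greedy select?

Pick 1: P3 covers 5 new zones (Z4, Z5, Z11, Z14, Z8).
Pick 2: P4 covers 3 new zones (Z2, Z12, Z7).
Pick 3: P6 covers 1 new zones (Z3).
Greedy uses 3 sensor positions.

3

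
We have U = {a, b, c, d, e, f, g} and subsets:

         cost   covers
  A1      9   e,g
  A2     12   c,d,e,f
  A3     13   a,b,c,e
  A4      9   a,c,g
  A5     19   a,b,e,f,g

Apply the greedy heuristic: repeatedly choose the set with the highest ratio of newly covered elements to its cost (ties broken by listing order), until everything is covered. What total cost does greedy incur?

Pick 1: A2 adds 4 new (c, d, e, f) at cost 12 (ratio 4/12).
Pick 2: A4 adds 2 new (a, g) at cost 9 (ratio 2/9).
Pick 3: A3 adds 1 new (b) at cost 13 (ratio 1/13).
Greedy total cost: 12 + 9 + 13 = 34. (The true optimum is 31, so greedy overshoots here.)

34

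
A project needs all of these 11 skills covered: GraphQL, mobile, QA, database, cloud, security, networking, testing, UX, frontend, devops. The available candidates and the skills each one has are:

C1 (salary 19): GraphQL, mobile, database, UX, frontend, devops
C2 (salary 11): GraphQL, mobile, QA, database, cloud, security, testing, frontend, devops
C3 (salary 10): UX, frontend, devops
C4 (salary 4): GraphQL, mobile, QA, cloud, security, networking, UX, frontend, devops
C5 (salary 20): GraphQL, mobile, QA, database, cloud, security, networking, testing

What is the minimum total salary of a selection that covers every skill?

C2, C4 cover every skill at salary 11 + 4 = 15.
Any cover uses at least 2 candidates; among all covering selections none totals below 15.

15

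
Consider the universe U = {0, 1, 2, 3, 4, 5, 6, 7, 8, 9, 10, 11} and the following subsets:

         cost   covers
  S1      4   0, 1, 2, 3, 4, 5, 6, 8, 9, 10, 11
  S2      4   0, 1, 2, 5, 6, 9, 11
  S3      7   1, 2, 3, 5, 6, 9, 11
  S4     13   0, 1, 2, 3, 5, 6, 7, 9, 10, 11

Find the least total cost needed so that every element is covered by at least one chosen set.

S1, S4 cover every element at cost 4 + 13 = 17.
Any cover uses at least 2 sets; among all covering selections none totals below 17.

17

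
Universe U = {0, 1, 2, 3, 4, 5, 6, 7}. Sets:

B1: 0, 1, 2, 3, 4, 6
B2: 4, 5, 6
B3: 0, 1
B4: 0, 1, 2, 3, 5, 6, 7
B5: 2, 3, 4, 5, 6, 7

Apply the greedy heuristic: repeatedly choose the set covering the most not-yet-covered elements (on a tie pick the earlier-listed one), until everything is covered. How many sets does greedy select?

2

Pick 1: B4 covers 7 new elements (0, 1, 2, 3, 5, 6, 7).
Pick 2: B1 covers 1 new elements (4).
Greedy uses 2 sets.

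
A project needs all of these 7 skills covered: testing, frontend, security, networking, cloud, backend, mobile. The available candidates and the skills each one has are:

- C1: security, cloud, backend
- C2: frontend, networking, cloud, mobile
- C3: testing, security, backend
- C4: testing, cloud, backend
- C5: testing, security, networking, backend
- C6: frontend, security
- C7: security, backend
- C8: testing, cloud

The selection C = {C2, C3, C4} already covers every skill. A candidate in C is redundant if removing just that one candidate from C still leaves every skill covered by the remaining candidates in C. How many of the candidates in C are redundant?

1

Drop C2: frontend, networking, mobile uncovered — not redundant.
Drop C3: security uncovered — not redundant.
Drop C4: the rest still cover every skill — redundant.
1 redundant: C4.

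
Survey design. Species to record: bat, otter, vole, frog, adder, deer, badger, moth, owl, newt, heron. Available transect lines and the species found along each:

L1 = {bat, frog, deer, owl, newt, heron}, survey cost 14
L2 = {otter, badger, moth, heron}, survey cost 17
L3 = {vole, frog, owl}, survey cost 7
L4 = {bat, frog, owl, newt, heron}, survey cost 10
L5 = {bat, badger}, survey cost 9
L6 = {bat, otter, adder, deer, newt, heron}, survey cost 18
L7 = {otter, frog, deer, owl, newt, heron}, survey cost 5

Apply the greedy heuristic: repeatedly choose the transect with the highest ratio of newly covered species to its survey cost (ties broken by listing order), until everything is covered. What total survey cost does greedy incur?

Pick 1: L7 adds 6 new (otter, frog, deer, owl, newt, heron) at survey cost 5 (ratio 6/5).
Pick 2: L5 adds 2 new (bat, badger) at survey cost 9 (ratio 2/9).
Pick 3: L3 adds 1 new (vole) at survey cost 7 (ratio 1/7).
Pick 4: L2 adds 1 new (moth) at survey cost 17 (ratio 1/17).
Pick 5: L6 adds 1 new (adder) at survey cost 18 (ratio 1/18).
Greedy total survey cost: 5 + 9 + 7 + 17 + 18 = 56. (The true optimum is 42, so greedy overshoots here.)

56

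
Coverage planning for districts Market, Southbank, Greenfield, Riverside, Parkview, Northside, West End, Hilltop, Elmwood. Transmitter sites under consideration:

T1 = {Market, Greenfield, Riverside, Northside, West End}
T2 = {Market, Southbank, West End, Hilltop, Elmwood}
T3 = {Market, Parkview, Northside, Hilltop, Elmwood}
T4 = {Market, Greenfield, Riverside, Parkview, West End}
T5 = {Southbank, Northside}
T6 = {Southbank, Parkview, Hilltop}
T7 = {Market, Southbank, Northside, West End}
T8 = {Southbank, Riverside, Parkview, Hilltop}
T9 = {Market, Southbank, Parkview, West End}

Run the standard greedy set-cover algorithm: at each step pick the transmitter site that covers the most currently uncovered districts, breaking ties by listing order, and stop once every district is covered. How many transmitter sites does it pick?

3

Pick 1: T1 covers 5 new districts (Market, Greenfield, Riverside, Northside, West End).
Pick 2: T2 covers 3 new districts (Southbank, Hilltop, Elmwood).
Pick 3: T3 covers 1 new districts (Parkview).
Greedy uses 3 transmitter sites.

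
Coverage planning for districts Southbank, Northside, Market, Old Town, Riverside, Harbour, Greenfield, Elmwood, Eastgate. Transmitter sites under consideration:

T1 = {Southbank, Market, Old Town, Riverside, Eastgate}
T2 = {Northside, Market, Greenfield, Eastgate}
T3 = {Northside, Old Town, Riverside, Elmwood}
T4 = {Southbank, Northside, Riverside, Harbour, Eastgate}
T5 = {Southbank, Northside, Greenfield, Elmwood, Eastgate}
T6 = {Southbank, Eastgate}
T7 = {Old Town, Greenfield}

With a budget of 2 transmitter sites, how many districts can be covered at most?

8

Choosing T1, T5 covers {Southbank, Northside, Market, Old Town, Riverside, Greenfield, Elmwood, Eastgate} — 8 districts.
No choice of 2 transmitter sites does better; here Harbour is left uncovered.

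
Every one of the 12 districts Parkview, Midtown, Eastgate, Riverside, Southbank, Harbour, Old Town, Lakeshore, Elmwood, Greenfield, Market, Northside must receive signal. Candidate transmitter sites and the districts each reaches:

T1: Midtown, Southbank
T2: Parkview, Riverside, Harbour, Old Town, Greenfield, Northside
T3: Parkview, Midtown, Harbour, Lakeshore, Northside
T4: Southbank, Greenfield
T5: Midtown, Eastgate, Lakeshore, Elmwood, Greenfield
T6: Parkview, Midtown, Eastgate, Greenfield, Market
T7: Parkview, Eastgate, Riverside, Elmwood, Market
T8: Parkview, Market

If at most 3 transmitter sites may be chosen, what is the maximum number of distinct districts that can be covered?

Choosing T1, T2, T5 covers {Parkview, Midtown, Eastgate, Riverside, Southbank, Harbour, Old Town, Lakeshore, Elmwood, Greenfield, Northside} — 11 districts.
No choice of 3 transmitter sites does better; here Market is left uncovered.

11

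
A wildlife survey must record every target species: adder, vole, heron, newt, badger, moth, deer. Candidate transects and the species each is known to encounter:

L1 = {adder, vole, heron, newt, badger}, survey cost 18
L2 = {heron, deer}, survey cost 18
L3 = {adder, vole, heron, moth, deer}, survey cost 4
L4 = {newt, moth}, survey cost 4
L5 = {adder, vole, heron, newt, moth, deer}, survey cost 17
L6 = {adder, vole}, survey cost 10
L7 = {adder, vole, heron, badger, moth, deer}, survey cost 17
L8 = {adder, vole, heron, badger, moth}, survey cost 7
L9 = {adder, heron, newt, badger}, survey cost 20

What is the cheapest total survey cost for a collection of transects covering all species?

15

L3, L4, L8 cover every species at survey cost 4 + 4 + 7 = 15.
Any cover uses at least 2 transects; among all covering selections none totals below 15.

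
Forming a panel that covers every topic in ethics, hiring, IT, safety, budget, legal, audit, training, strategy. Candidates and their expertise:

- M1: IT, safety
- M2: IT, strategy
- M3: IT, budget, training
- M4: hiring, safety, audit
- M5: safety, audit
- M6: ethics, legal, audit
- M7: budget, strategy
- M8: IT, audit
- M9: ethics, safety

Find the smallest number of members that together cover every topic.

M2, M3, M4, M6 together cover {ethics, hiring, IT, safety, budget, legal, audit, training, strategy} — every topic.
No 3 of the 9 members cover everything (all 84 triples fall short), so 4 is minimum.

4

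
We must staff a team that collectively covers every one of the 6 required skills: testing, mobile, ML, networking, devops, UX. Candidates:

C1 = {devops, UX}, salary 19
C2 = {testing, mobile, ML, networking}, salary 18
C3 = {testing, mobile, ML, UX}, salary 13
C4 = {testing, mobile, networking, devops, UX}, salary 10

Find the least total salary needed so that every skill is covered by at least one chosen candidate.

23

C3, C4 cover every skill at salary 13 + 10 = 23.
Any cover uses at least 2 candidates; among all covering selections none totals below 23.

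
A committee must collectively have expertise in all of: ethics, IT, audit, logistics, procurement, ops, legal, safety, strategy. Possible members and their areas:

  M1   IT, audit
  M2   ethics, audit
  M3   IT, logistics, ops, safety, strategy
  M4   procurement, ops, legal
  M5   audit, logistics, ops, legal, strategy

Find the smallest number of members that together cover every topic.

M2, M3, M4 together cover {ethics, IT, audit, logistics, procurement, ops, legal, safety, strategy} — every topic.
No 2 of the 5 members cover everything (all 10 pairs fall short), so 3 is minimum.

3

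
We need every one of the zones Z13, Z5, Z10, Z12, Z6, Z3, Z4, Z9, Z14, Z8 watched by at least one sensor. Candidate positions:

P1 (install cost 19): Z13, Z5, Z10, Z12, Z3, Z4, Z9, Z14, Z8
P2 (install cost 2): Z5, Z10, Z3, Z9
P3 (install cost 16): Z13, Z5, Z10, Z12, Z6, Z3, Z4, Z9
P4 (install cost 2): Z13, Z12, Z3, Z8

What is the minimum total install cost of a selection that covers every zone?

35

P1, P3 cover every zone at install cost 19 + 16 = 35.
Any cover uses at least 2 sensor positions; among all covering selections none totals below 35.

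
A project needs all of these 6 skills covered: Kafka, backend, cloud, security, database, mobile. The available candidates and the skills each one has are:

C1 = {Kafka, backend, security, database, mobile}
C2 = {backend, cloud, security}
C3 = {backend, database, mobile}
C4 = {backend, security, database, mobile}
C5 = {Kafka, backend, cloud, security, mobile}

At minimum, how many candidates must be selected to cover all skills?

2

C1, C2 together cover {Kafka, backend, cloud, security, database, mobile} — every skill.
No single candidate contains all 6 skills, so 2 is optimal.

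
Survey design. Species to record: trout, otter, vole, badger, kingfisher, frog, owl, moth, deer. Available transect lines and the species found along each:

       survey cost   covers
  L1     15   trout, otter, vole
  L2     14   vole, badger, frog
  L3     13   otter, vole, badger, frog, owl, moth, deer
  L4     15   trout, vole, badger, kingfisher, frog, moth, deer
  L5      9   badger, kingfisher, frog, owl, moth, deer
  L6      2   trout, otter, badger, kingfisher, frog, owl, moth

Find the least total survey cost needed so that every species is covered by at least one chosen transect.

15

L3, L6 cover every species at survey cost 13 + 2 = 15.
Any cover uses at least 2 transects; among all covering selections none totals below 15.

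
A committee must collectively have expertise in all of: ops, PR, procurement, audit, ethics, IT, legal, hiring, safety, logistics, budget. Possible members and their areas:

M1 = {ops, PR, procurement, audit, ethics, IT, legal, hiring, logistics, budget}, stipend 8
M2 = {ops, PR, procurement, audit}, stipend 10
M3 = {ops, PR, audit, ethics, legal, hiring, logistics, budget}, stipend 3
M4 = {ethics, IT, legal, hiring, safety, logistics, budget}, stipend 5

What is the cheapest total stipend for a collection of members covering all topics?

M1, M4 cover every topic at stipend 8 + 5 = 13.
Any cover uses at least 2 members; among all covering selections none totals below 13.
Greedy by coverage-per-stipend would pick M3, M4, M1 for 16 — worse than the optimum 13.

13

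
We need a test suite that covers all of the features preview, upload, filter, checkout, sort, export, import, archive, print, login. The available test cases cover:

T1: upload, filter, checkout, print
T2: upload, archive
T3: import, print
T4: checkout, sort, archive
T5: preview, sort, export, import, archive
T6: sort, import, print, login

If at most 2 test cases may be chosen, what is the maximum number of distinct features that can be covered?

Choosing T1, T5 covers {preview, upload, filter, checkout, sort, export, import, archive, print} — 9 features.
No choice of 2 test cases does better; here login is left uncovered.

9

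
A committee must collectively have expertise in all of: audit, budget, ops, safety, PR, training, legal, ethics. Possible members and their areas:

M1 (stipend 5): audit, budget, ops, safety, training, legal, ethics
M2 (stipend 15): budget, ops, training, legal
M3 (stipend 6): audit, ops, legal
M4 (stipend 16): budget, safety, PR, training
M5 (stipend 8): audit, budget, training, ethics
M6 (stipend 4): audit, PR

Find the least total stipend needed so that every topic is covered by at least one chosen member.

M1, M6 cover every topic at stipend 5 + 4 = 9.
Any cover uses at least 2 members; among all covering selections none totals below 9.

9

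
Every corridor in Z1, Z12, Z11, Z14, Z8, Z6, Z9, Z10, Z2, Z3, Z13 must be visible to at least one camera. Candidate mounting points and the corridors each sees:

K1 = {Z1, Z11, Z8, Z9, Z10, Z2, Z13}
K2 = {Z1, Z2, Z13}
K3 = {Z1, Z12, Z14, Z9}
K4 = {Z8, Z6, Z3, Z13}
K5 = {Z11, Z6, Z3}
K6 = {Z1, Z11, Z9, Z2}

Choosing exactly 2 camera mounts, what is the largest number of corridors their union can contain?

9

Choosing K1, K3 covers {Z1, Z12, Z11, Z14, Z8, Z9, Z10, Z2, Z13} — 9 corridors.
No choice of 2 camera mounts does better; here Z6, Z3 are left uncovered.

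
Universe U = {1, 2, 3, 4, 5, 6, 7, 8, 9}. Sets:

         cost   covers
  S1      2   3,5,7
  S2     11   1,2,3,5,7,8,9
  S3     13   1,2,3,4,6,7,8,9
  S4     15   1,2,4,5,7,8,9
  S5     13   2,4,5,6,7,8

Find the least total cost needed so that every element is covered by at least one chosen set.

15

S1, S3 cover every element at cost 2 + 13 = 15.
Any cover uses at least 2 sets; among all covering selections none totals below 15.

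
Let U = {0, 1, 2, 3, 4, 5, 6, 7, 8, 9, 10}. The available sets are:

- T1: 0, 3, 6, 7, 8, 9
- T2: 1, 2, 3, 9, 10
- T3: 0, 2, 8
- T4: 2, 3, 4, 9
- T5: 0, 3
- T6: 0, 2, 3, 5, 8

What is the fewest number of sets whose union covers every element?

T1, T2, T4, T6 together cover {0, 1, 2, 3, 4, 5, 6, 7, 8, 9, 10} — every element.
No 3 of the 6 sets cover everything (all 20 triples fall short), so 4 is minimum.

4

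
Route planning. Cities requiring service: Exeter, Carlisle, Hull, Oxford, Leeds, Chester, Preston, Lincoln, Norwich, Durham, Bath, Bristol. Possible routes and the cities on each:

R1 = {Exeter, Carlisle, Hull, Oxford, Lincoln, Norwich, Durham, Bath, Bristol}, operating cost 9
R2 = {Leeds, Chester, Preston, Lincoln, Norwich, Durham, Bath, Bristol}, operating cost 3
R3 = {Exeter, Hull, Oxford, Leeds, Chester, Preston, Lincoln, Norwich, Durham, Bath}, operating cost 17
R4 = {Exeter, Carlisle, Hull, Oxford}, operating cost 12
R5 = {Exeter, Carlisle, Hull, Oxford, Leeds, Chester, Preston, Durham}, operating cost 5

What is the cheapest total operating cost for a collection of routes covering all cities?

8

R2, R5 cover every city at operating cost 3 + 5 = 8.
Any cover uses at least 2 routes; among all covering selections none totals below 8.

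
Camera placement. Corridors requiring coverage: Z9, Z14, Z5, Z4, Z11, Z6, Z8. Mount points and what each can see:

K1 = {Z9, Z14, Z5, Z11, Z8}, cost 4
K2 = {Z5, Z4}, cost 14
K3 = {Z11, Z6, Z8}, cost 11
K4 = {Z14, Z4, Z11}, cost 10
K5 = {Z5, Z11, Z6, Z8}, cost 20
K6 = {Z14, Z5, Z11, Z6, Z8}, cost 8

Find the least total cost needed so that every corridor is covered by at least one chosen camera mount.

22

K1, K4, K6 cover every corridor at cost 4 + 10 + 8 = 22.
Any cover uses at least 3 camera mounts; among all covering selections none totals below 22.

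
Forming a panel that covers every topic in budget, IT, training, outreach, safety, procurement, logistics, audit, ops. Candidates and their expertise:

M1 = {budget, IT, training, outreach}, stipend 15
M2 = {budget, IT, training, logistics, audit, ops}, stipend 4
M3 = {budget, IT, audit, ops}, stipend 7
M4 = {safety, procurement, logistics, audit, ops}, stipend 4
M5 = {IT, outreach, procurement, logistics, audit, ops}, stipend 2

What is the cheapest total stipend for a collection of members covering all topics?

M2, M4, M5 cover every topic at stipend 4 + 4 + 2 = 10.
Any cover uses at least 2 members; among all covering selections none totals below 10.

10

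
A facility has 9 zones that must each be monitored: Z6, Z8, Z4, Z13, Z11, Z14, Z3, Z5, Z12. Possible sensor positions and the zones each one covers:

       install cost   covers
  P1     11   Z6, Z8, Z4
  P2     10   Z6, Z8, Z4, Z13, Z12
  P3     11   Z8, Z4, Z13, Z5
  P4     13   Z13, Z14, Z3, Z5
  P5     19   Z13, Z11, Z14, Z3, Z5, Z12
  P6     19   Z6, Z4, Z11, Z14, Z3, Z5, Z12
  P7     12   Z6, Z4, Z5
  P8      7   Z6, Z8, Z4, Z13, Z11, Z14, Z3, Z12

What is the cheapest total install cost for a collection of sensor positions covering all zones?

18

P3, P8 cover every zone at install cost 11 + 7 = 18.
Any cover uses at least 2 sensor positions; among all covering selections none totals below 18.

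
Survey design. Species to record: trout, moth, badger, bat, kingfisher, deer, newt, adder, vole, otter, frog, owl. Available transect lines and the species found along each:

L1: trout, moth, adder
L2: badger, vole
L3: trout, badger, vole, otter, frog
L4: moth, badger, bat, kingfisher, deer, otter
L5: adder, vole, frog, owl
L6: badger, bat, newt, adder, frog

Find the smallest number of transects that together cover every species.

4

L1, L4, L5, L6 together cover {trout, moth, badger, bat, kingfisher, deer, newt, adder, vole, otter, frog, owl} — every species.
No 3 of the 6 transects cover everything (all 20 triples fall short), so 4 is minimum.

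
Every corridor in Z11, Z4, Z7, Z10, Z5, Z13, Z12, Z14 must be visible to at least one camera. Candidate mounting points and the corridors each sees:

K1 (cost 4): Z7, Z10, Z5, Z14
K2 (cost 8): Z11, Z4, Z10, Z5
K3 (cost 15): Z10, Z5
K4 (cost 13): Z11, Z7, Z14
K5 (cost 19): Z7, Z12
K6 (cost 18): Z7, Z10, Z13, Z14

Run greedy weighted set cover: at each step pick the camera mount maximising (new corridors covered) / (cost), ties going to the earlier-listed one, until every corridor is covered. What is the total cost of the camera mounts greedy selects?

Pick 1: K1 adds 4 new (Z7, Z10, Z5, Z14) at cost 4 (ratio 4/4).
Pick 2: K2 adds 2 new (Z11, Z4) at cost 8 (ratio 2/8).
Pick 3: K6 adds 1 new (Z13) at cost 18 (ratio 1/18).
Pick 4: K5 adds 1 new (Z12) at cost 19 (ratio 1/19).
Greedy total cost: 4 + 8 + 18 + 19 = 49. (The true optimum is 45, so greedy overshoots here.)

49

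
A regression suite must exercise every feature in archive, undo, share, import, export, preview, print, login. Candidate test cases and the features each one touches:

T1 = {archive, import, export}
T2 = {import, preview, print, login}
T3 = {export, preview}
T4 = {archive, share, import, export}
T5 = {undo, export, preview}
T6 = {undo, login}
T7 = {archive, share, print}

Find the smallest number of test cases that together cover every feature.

T2, T4, T5 together cover {archive, undo, share, import, export, preview, print, login} — every feature.
No 2 of the 7 test cases cover everything (all 21 pairs fall short), so 3 is minimum.

3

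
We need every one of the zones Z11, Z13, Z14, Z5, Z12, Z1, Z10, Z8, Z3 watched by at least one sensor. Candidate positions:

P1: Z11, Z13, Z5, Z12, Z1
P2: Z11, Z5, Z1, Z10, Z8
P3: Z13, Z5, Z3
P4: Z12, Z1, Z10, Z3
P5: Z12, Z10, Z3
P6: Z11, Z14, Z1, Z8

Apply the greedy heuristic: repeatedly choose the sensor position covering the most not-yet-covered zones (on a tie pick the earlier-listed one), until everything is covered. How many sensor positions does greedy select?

4

Pick 1: P1 covers 5 new zones (Z11, Z13, Z5, Z12, Z1).
Pick 2: P2 covers 2 new zones (Z10, Z8).
Pick 3: P3 covers 1 new zones (Z3).
Pick 4: P6 covers 1 new zones (Z14).
Greedy uses 4 sensor positions. (The true minimum is 3.)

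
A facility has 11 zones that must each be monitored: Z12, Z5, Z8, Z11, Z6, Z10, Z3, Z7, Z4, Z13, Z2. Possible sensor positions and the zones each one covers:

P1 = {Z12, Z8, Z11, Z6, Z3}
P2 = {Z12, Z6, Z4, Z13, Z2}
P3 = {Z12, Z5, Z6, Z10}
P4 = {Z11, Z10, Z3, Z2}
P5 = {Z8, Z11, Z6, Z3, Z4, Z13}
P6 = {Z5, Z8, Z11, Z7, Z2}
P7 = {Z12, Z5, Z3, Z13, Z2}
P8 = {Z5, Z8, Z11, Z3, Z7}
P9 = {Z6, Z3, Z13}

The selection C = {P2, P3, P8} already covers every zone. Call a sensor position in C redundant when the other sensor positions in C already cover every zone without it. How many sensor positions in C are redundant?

Drop P2: Z4, Z13, Z2 uncovered — not redundant.
Drop P3: Z10 uncovered — not redundant.
Drop P8: Z8, Z11, Z3, Z7 uncovered — not redundant.
None of the sensor positions in C is redundant.

0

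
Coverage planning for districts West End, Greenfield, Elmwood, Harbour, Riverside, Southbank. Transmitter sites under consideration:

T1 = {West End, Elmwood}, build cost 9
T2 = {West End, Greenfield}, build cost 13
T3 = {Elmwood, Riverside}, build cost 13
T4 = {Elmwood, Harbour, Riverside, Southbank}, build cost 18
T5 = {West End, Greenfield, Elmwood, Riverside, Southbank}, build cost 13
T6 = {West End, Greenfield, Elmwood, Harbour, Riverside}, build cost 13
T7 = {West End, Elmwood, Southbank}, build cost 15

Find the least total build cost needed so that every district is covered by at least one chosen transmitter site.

T5, T6 cover every district at build cost 13 + 13 = 26.
Any cover uses at least 2 transmitter sites; among all covering selections none totals below 26.

26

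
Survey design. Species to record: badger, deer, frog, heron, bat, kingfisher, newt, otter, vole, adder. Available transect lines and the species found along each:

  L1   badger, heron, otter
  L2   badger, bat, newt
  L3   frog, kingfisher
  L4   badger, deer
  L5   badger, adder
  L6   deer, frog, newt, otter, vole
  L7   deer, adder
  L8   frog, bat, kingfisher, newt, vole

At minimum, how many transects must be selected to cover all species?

L1, L7, L8 together cover {badger, deer, frog, heron, bat, kingfisher, newt, otter, vole, adder} — every species.
No 2 of the 8 transects cover everything (all 28 pairs fall short), so 3 is minimum.
Greedy (largest uncovered first) would take L6, L1, L8, L5 — 4 transects — but 3 suffice.

3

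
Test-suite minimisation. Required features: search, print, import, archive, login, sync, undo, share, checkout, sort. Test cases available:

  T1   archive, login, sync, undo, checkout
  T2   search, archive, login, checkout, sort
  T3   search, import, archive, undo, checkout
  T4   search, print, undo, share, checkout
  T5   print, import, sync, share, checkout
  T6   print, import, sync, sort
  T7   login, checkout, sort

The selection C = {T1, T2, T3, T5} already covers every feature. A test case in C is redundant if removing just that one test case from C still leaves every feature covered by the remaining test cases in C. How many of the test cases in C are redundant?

Drop T1: the rest still cover every feature — redundant.
Drop T2: sort uncovered — not redundant.
Drop T3: the rest still cover every feature — redundant.
Drop T5: print, share uncovered — not redundant.
2 redundant: T1, T3.

2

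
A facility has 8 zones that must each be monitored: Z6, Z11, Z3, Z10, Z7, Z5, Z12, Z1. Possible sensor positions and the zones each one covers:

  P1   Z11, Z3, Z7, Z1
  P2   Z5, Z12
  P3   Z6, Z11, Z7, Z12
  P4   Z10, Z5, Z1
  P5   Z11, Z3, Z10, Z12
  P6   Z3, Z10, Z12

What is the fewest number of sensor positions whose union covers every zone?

P1, P3, P4 together cover {Z6, Z11, Z3, Z10, Z7, Z5, Z12, Z1} — every zone.
No 2 of the 6 sensor positions cover everything (all 15 pairs fall short), so 3 is minimum.

3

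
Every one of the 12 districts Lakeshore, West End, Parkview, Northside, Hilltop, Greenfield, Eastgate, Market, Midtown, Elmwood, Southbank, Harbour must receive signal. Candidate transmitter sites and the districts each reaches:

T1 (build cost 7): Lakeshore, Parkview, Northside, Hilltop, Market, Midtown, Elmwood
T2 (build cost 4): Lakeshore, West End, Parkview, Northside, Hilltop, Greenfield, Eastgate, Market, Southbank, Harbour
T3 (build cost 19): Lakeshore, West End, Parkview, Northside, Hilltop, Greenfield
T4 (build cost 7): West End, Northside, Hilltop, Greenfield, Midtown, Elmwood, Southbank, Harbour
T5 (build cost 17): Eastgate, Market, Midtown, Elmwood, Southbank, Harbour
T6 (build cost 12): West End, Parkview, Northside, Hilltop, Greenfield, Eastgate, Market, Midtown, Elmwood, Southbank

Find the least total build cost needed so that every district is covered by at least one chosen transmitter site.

11

T1, T2 cover every district at build cost 7 + 4 = 11.
Any cover uses at least 2 transmitter sites; among all covering selections none totals below 11.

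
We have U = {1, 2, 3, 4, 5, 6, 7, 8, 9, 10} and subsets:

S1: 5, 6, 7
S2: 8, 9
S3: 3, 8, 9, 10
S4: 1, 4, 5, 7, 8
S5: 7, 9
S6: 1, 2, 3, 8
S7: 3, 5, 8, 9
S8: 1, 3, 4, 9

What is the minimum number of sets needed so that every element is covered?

4

S1, S3, S4, S6 together cover {1, 2, 3, 4, 5, 6, 7, 8, 9, 10} — every element.
No 3 of the 8 sets cover everything (all 56 triples fall short), so 4 is minimum.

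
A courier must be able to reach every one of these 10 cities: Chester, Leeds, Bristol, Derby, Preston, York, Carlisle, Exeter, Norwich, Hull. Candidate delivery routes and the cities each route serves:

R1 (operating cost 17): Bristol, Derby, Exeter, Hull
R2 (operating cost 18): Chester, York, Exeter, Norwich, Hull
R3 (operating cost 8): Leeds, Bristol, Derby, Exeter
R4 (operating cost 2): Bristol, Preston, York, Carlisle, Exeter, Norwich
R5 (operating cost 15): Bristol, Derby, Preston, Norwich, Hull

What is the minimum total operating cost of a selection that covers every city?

R2, R3, R4 cover every city at operating cost 18 + 8 + 2 = 28.
Any cover uses at least 3 routes; among all covering selections none totals below 28.

28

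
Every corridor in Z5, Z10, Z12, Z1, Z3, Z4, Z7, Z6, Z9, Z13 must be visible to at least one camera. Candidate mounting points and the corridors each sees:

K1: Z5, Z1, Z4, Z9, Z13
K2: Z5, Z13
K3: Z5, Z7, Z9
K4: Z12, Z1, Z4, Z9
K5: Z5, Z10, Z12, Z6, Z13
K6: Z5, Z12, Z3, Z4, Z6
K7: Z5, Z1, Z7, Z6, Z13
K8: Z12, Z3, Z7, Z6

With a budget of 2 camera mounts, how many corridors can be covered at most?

9

Choosing K1, K8 covers {Z5, Z12, Z1, Z3, Z4, Z7, Z6, Z9, Z13} — 9 corridors.
No choice of 2 camera mounts does better; here Z10 is left uncovered.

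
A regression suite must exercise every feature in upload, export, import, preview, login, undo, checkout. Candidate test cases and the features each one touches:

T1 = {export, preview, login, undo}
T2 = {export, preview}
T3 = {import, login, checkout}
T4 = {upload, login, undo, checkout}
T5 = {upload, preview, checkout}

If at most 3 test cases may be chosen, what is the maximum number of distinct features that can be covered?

Choosing T1, T3, T4 covers {upload, export, import, preview, login, undo, checkout} — 7 features.
That is all 7 features.

7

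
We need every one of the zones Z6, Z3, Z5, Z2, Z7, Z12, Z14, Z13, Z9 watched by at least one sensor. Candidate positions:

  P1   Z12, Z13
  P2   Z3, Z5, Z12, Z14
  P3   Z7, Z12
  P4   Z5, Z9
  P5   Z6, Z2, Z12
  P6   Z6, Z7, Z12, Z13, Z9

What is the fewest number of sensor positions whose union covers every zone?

3

P2, P5, P6 together cover {Z6, Z3, Z5, Z2, Z7, Z12, Z14, Z13, Z9} — every zone.
No 2 of the 6 sensor positions cover everything (all 15 pairs fall short), so 3 is minimum.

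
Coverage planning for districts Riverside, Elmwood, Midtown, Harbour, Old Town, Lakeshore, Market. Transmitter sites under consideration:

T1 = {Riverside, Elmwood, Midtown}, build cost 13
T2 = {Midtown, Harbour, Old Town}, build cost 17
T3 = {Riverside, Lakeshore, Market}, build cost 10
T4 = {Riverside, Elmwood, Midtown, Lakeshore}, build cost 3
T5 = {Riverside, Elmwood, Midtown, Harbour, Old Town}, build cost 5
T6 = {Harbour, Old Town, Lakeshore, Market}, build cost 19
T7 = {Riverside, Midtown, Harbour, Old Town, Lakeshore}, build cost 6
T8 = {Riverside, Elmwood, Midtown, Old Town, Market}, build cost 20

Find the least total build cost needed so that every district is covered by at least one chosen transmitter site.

T3, T5 cover every district at build cost 10 + 5 = 15.
Any cover uses at least 2 transmitter sites; among all covering selections none totals below 15.

15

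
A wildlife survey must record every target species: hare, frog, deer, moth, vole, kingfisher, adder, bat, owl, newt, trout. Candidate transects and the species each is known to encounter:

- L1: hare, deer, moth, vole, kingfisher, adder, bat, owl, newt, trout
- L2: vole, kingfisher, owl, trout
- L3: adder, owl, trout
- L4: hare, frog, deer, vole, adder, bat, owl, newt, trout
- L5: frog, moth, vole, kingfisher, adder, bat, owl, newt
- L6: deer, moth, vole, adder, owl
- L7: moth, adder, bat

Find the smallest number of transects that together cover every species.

2

L1, L4 together cover {hare, frog, deer, moth, vole, kingfisher, adder, bat, owl, newt, trout} — every species.
No single transect contains all 11 species, so 2 is optimal.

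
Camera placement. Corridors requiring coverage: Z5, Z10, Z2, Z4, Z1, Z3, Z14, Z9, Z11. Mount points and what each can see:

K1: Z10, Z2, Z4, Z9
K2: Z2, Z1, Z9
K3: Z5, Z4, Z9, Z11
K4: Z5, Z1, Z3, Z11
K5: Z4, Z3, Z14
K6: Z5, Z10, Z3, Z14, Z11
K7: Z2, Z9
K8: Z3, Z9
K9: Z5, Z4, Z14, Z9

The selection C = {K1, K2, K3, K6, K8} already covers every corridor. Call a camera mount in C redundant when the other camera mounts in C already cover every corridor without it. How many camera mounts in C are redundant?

Drop K1: the rest still cover every corridor — redundant.
Drop K2: Z1 uncovered — not redundant.
Drop K3: the rest still cover every corridor — redundant.
Drop K6: Z14 uncovered — not redundant.
Drop K8: the rest still cover every corridor — redundant.
3 redundant: K1, K3, K8.

3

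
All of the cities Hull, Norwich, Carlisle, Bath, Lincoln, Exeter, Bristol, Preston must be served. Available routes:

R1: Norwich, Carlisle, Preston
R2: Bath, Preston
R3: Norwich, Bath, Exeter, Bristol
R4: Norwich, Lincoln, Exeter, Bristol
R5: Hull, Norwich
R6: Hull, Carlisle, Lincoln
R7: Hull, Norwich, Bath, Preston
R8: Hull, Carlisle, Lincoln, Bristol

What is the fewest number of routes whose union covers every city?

3

R1, R3, R6 together cover {Hull, Norwich, Carlisle, Bath, Lincoln, Exeter, Bristol, Preston} — every city.
No 2 of the 8 routes cover everything (all 28 pairs fall short), so 3 is minimum.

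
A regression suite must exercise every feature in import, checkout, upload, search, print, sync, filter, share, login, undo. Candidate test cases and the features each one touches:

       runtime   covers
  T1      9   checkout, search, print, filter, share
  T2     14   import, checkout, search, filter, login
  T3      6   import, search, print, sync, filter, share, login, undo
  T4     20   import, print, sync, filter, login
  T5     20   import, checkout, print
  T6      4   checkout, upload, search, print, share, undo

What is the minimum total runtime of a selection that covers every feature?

10

T3, T6 cover every feature at runtime 6 + 4 = 10.
Any cover uses at least 2 test cases; among all covering selections none totals below 10.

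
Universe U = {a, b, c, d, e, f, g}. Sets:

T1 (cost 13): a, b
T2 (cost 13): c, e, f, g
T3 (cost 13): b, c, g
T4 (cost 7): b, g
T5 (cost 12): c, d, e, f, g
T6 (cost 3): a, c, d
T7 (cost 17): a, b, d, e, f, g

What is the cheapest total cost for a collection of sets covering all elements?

20

T6, T7 cover every element at cost 3 + 17 = 20.
Any cover uses at least 2 sets; among all covering selections none totals below 20.
Greedy by coverage-per-cost would pick T6, T4, T5 for 22 — worse than the optimum 20.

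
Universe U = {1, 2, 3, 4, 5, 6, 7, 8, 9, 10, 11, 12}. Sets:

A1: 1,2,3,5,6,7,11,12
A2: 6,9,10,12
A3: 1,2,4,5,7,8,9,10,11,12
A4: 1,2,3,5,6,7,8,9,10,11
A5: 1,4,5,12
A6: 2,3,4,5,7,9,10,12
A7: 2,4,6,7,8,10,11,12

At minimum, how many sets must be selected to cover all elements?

2

A1, A3 together cover {1, 2, 3, 4, 5, 6, 7, 8, 9, 10, 11, 12} — every element.
No single set contains all 12 elements, so 2 is optimal.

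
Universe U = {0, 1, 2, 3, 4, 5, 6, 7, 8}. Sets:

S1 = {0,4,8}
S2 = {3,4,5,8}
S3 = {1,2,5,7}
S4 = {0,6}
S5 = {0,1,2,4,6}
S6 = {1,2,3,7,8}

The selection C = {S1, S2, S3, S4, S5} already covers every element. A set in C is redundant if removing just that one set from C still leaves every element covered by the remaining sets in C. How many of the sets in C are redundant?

3

Drop S1: the rest still cover every element — redundant.
Drop S2: 3 uncovered — not redundant.
Drop S3: 7 uncovered — not redundant.
Drop S4: the rest still cover every element — redundant.
Drop S5: the rest still cover every element — redundant.
3 redundant: S1, S4, S5.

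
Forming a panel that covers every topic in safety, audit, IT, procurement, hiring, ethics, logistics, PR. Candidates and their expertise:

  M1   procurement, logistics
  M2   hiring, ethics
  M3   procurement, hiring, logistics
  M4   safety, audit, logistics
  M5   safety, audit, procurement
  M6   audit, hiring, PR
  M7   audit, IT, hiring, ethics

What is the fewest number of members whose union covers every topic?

M1, M4, M6, M7 together cover {safety, audit, IT, procurement, hiring, ethics, logistics, PR} — every topic.
No 3 of the 7 members cover everything (all 35 triples fall short), so 4 is minimum.

4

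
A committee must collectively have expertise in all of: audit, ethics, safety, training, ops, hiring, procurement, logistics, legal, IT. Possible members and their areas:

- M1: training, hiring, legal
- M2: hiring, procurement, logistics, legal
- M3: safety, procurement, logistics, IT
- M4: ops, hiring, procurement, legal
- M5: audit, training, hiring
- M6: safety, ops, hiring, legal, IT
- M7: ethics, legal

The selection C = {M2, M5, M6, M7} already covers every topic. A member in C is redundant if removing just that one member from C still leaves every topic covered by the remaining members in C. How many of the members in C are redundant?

Drop M2: procurement, logistics uncovered — not redundant.
Drop M5: audit, training uncovered — not redundant.
Drop M6: safety, ops, IT uncovered — not redundant.
Drop M7: ethics uncovered — not redundant.
None of the members in C is redundant.

0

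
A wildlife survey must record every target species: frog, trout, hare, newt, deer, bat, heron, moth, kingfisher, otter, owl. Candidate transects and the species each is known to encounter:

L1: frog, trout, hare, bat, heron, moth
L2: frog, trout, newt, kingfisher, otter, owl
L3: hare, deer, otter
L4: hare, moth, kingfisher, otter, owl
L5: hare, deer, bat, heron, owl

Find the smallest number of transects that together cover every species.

L1, L2, L3 together cover {frog, trout, hare, newt, deer, bat, heron, moth, kingfisher, otter, owl} — every species.
No 2 of the 5 transects cover everything (all 10 pairs fall short), so 3 is minimum.

3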